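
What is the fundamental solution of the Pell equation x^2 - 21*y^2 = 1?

First expand sqrt(21) as a continued fraction. With x_i = (sqrt(21) + m_i)/d_i and (m_0, d_0) = (0, 1): a_0 = floor(sqrt(21)) = 4, since 4^2 = 16 <= 21 < 25 = 5^2.
Iterate m_{i+1} = d_i*a_i - m_i, d_{i+1} = (21 - m_{i+1}^2)/d_i, a_{i+1} = floor((a_0 + m_{i+1})/d_{i+1}):
  m_1 = 1*4 - 0 = 4, d_1 = (21 - 4^2)/1 = 5/1 = 5, a_1 = floor((4 + 4)/5) = 1.
  m_2 = 5*1 - 4 = 1, d_2 = (21 - 1^2)/5 = 20/5 = 4, a_2 = floor((4 + 1)/4) = 1.
  m_3 = 4*1 - 1 = 3, d_3 = (21 - 3^2)/4 = 12/4 = 3, a_3 = floor((4 + 3)/3) = 2.
  m_4 = 3*2 - 3 = 3, d_4 = (21 - 3^2)/3 = 12/3 = 4, a_4 = floor((4 + 3)/4) = 1.
  m_5 = 4*1 - 3 = 1, d_5 = (21 - 1^2)/4 = 20/4 = 5, a_5 = floor((4 + 1)/5) = 1.
  m_6 = 5*1 - 1 = 4, d_6 = (21 - 4^2)/5 = 5/5 = 1, a_6 = floor((4 + 4)/1) = 8.
  m_7 = 1*8 - 4 = 4, d_7 = (21 - 4^2)/1 = 5/1 = 5: (m_7, d_7) = (m_1, d_1) = (4, 5), so from here the quotients repeat a_1, ..., a_6; the period length is 6.
So sqrt(21) = [4; (1, 1, 2, 1, 1, 8)] with period length k = 6.
k is even, so the fundamental solution of x^2 - 21y^2 = 1 is (p_{k-1}, q_{k-1}) = (p_5, q_5); compute convergents through index 5.
Convergents (p_i = a_i*p_{i-1} + p_{i-2}, q_i = a_i*q_{i-1} + q_{i-2} with p_{-2}=0, p_{-1}=1, q_{-2}=1, q_{-1}=0):
  i=0: a_0=4, p_0 = 4*1 + 0 = 4, q_0 = 4*0 + 1 = 1.
  i=1: a_1=1, p_1 = 1*4 + 1 = 5, q_1 = 1*1 + 0 = 1.
  i=2: a_2=1, p_2 = 1*5 + 4 = 9, q_2 = 1*1 + 1 = 2.
  i=3: a_3=2, p_3 = 2*9 + 5 = 23, q_3 = 2*2 + 1 = 5.
  i=4: a_4=1, p_4 = 1*23 + 9 = 32, q_4 = 1*5 + 2 = 7.
  i=5: a_5=1, p_5 = 1*32 + 23 = 55, q_5 = 1*7 + 5 = 12.
Check: 55^2 - 21*12^2 = 3025 - 3024 = 1, so (x, y) = (55, 12) solves the equation, and by the theorem it is the least positive solution.

(x, y) = (55, 12)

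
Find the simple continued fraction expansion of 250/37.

Run the Euclidean algorithm on 250 and 37; the successive quotients are the partial quotients a_0, a_1, ... (each step inverts the fractional part left over by the previous one):
  250 = 6*37 + 28, so a_0 = 6.
  37 = 1*28 + 9, so a_1 = 1.
  28 = 3*9 + 1, so a_2 = 3.
  9 = 9*1 + 0, so a_3 = 9.
The remainder reaches 0 after 4 divisions, so the expansion has 4 partial quotients, read off in order.

[6; 1, 3, 9]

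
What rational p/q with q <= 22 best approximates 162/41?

Expand x = 162/41 as a continued fraction with the Euclidean algorithm:
  162 = 3*41 + 39, so a_0 = 3.
  41 = 1*39 + 2, so a_1 = 1.
  39 = 19*2 + 1, so a_2 = 19.
  2 = 2*1 + 0, so a_3 = 2.
so x = [3; 1, 19, 2].
Convergents (p_i = a_i*p_{i-1} + p_{i-2}, q_i = a_i*q_{i-1} + q_{i-2} with p_{-2}=0, p_{-1}=1, q_{-2}=1, q_{-1}=0), until the denominator exceeds 22:
  i=0: a_0=3, p_0 = 3*1 + 0 = 3, q_0 = 3*0 + 1 = 1.
  i=1: a_1=1, p_1 = 1*3 + 1 = 4, q_1 = 1*1 + 0 = 1.
  i=2: a_2=19, p_2 = 19*4 + 3 = 79, q_2 = 19*1 + 1 = 20.
  i=3: a_3=2, p_3 = 2*79 + 4 = 162, q_3 = 2*20 + 1 = 41.
q_3 = 41 > 22, so the last convergent with denominator <= 22 is p_2/q_2 = 79/20.
The closest fraction with denominator <= 22 is either p_2/q_2 or the intermediate fraction (k*p_2 + p_1)/(k*q_2 + q_1) with the largest k >= 1 whose denominator stays <= 22; these approach x as k grows, and every other convergent or intermediate fraction in range is farther away.
Largest k: floor((22 - q_1)/q_2) = floor((22 - 1)/20) = 1.
That gives (1*79 + 4)/(1*20 + 1) = 83/21.
Compare the errors: |x - 79/20| = |162*20 - 79*41|/(41*20) = 1/820, and |x - 83/21| = |162*21 - 83*41|/(41*21) = 1/861.
Cross-multiplying, 1*820 = 820 < 861 = 1*861, so 1/861 is smaller: the intermediate fraction 83/21 is closer to x than 79/20.

83/21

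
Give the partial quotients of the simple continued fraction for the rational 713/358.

[1; 1, 118, 3]

Run the Euclidean algorithm on 713 and 358; the successive quotients are the partial quotients a_0, a_1, ... (each step inverts the fractional part left over by the previous one):
  713 = 1*358 + 355, so a_0 = 1.
  358 = 1*355 + 3, so a_1 = 1.
  355 = 118*3 + 1, so a_2 = 118.
  3 = 3*1 + 0, so a_3 = 3.
The remainder reaches 0 after 4 divisions, so the expansion has 4 partial quotients, read off in order.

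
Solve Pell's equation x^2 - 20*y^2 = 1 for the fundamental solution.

First expand sqrt(20) as a continued fraction. With x_i = (sqrt(20) + m_i)/d_i and (m_0, d_0) = (0, 1): a_0 = floor(sqrt(20)) = 4, since 4^2 = 16 <= 20 < 25 = 5^2.
Iterate m_{i+1} = d_i*a_i - m_i, d_{i+1} = (20 - m_{i+1}^2)/d_i, a_{i+1} = floor((a_0 + m_{i+1})/d_{i+1}):
  m_1 = 1*4 - 0 = 4, d_1 = (20 - 4^2)/1 = 4/1 = 4, a_1 = floor((4 + 4)/4) = 2.
  m_2 = 4*2 - 4 = 4, d_2 = (20 - 4^2)/4 = 4/4 = 1, a_2 = floor((4 + 4)/1) = 8.
  m_3 = 1*8 - 4 = 4, d_3 = (20 - 4^2)/1 = 4/1 = 4: (m_3, d_3) = (m_1, d_1) = (4, 4), so from here the quotients repeat a_1, a_2; the period length is 2.
So sqrt(20) = [4; (2, 8)] with period length k = 2.
k is even, so the fundamental solution of x^2 - 20y^2 = 1 is (p_{k-1}, q_{k-1}) = (p_1, q_1); compute convergents through index 1.
Convergents (p_i = a_i*p_{i-1} + p_{i-2}, q_i = a_i*q_{i-1} + q_{i-2} with p_{-2}=0, p_{-1}=1, q_{-2}=1, q_{-1}=0):
  i=0: a_0=4, p_0 = 4*1 + 0 = 4, q_0 = 4*0 + 1 = 1.
  i=1: a_1=2, p_1 = 2*4 + 1 = 9, q_1 = 2*1 + 0 = 2.
Check: 9^2 - 20*2^2 = 81 - 80 = 1, so (x, y) = (9, 2) solves the equation, and by the theorem it is the least positive solution.

(x, y) = (9, 2)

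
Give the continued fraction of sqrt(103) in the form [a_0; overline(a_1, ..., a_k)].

Write x_i = (sqrt(103) + m_i)/d_i with (m_0, d_0) = (0, 1). a_0 = floor(sqrt(103)) = 10, since 10^2 = 100 <= 103 < 121 = 11^2.
Iterate m_{i+1} = d_i*a_i - m_i, d_{i+1} = (103 - m_{i+1}^2)/d_i, a_{i+1} = floor((a_0 + m_{i+1})/d_{i+1}):
  m_1 = 1*10 - 0 = 10, d_1 = (103 - 10^2)/1 = 3/1 = 3, a_1 = floor((10 + 10)/3) = 6.
  m_2 = 3*6 - 10 = 8, d_2 = (103 - 8^2)/3 = 39/3 = 13, a_2 = floor((10 + 8)/13) = 1.
  m_3 = 13*1 - 8 = 5, d_3 = (103 - 5^2)/13 = 78/13 = 6, a_3 = floor((10 + 5)/6) = 2.
  m_4 = 6*2 - 5 = 7, d_4 = (103 - 7^2)/6 = 54/6 = 9, a_4 = floor((10 + 7)/9) = 1.
  m_5 = 9*1 - 7 = 2, d_5 = (103 - 2^2)/9 = 99/9 = 11, a_5 = floor((10 + 2)/11) = 1.
  m_6 = 11*1 - 2 = 9, d_6 = (103 - 9^2)/11 = 22/11 = 2, a_6 = floor((10 + 9)/2) = 9.
  m_7 = 2*9 - 9 = 9, d_7 = (103 - 9^2)/2 = 22/2 = 11, a_7 = floor((10 + 9)/11) = 1.
  m_8 = 11*1 - 9 = 2, d_8 = (103 - 2^2)/11 = 99/11 = 9, a_8 = floor((10 + 2)/9) = 1.
  m_9 = 9*1 - 2 = 7, d_9 = (103 - 7^2)/9 = 54/9 = 6, a_9 = floor((10 + 7)/6) = 2.
  m_10 = 6*2 - 7 = 5, d_10 = (103 - 5^2)/6 = 78/6 = 13, a_10 = floor((10 + 5)/13) = 1.
  m_11 = 13*1 - 5 = 8, d_11 = (103 - 8^2)/13 = 39/13 = 3, a_11 = floor((10 + 8)/3) = 6.
  m_12 = 3*6 - 8 = 10, d_12 = (103 - 10^2)/3 = 3/3 = 1, a_12 = floor((10 + 10)/1) = 20.
  m_13 = 1*20 - 10 = 10, d_13 = (103 - 10^2)/1 = 3/1 = 3: (m_13, d_13) = (m_1, d_1) = (10, 3), so from here the quotients repeat a_1, ..., a_12; the period length is 12.
Hence the expansion of sqrt(103) is a_0 = 10 followed by the repeating block 6, 1, 2, 1, 1, 9, 1, 1, 2, 1, 6, 20 (period 12).

[10; overline(6, 1, 2, 1, 1, 9, 1, 1, 2, 1, 6, 20)]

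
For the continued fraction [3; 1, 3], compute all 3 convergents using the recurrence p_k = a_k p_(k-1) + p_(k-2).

3/1, 4/1, 15/4

Using the convergent recurrence p_i = a_i*p_{i-1} + p_{i-2}, q_i = a_i*q_{i-1} + q_{i-2} with p_{-2}=0, p_{-1}=1, q_{-2}=1, q_{-1}=0:
  i=0: a_0=3, p_0 = 3*1 + 0 = 3, q_0 = 3*0 + 1 = 1.
  i=1: a_1=1, p_1 = 1*3 + 1 = 4, q_1 = 1*1 + 0 = 1.
  i=2: a_2=3, p_2 = 3*4 + 3 = 15, q_2 = 3*1 + 1 = 4.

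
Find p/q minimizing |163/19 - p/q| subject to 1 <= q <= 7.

Expand x = 163/19 as a continued fraction with the Euclidean algorithm:
  163 = 8*19 + 11, so a_0 = 8.
  19 = 1*11 + 8, so a_1 = 1.
  11 = 1*8 + 3, so a_2 = 1.
  8 = 2*3 + 2, so a_3 = 2.
  3 = 1*2 + 1, so a_4 = 1.
  2 = 2*1 + 0, so a_5 = 2.
so x = [8; 1, 1, 2, 1, 2].
Convergents (p_i = a_i*p_{i-1} + p_{i-2}, q_i = a_i*q_{i-1} + q_{i-2} with p_{-2}=0, p_{-1}=1, q_{-2}=1, q_{-1}=0), until the denominator exceeds 7:
  i=0: a_0=8, p_0 = 8*1 + 0 = 8, q_0 = 8*0 + 1 = 1.
  i=1: a_1=1, p_1 = 1*8 + 1 = 9, q_1 = 1*1 + 0 = 1.
  i=2: a_2=1, p_2 = 1*9 + 8 = 17, q_2 = 1*1 + 1 = 2.
  i=3: a_3=2, p_3 = 2*17 + 9 = 43, q_3 = 2*2 + 1 = 5.
  i=4: a_4=1, p_4 = 1*43 + 17 = 60, q_4 = 1*5 + 2 = 7.
  i=5: a_5=2, p_5 = 2*60 + 43 = 163, q_5 = 2*7 + 5 = 19.
q_5 = 19 > 7, so the last convergent with denominator <= 7 is p_4/q_4 = 60/7.
The closest fraction with denominator <= 7 is either p_4/q_4 or the intermediate fraction (k*p_4 + p_3)/(k*q_4 + q_3) with the largest k >= 1 whose denominator stays <= 7; these approach x as k grows, and every other convergent or intermediate fraction in range is farther away.
Largest k: floor((7 - q_3)/q_4) = floor((7 - 5)/7) = 0.
Since k = 0, no intermediate fraction beyond p_4/q_4 has denominator <= 7, so the convergent 60/7 is the closest (its error is |163*7 - 60*19|/(19*7) = 1/133).

60/7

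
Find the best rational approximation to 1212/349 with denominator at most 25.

Expand x = 1212/349 as a continued fraction with the Euclidean algorithm:
  1212 = 3*349 + 165, so a_0 = 3.
  349 = 2*165 + 19, so a_1 = 2.
  165 = 8*19 + 13, so a_2 = 8.
  19 = 1*13 + 6, so a_3 = 1.
  13 = 2*6 + 1, so a_4 = 2.
  6 = 6*1 + 0, so a_5 = 6.
so x = [3; 2, 8, 1, 2, 6].
Convergents (p_i = a_i*p_{i-1} + p_{i-2}, q_i = a_i*q_{i-1} + q_{i-2} with p_{-2}=0, p_{-1}=1, q_{-2}=1, q_{-1}=0), until the denominator exceeds 25:
  i=0: a_0=3, p_0 = 3*1 + 0 = 3, q_0 = 3*0 + 1 = 1.
  i=1: a_1=2, p_1 = 2*3 + 1 = 7, q_1 = 2*1 + 0 = 2.
  i=2: a_2=8, p_2 = 8*7 + 3 = 59, q_2 = 8*2 + 1 = 17.
  i=3: a_3=1, p_3 = 1*59 + 7 = 66, q_3 = 1*17 + 2 = 19.
  i=4: a_4=2, p_4 = 2*66 + 59 = 191, q_4 = 2*19 + 17 = 55.
q_4 = 55 > 25, so the last convergent with denominator <= 25 is p_3/q_3 = 66/19.
The closest fraction with denominator <= 25 is either p_3/q_3 or the intermediate fraction (k*p_3 + p_2)/(k*q_3 + q_2) with the largest k >= 1 whose denominator stays <= 25; these approach x as k grows, and every other convergent or intermediate fraction in range is farther away.
Largest k: floor((25 - q_2)/q_3) = floor((25 - 17)/19) = 0.
Since k = 0, no intermediate fraction beyond p_3/q_3 has denominator <= 25, so the convergent 66/19 is the closest (its error is |1212*19 - 66*349|/(349*19) = 6/6631).

66/19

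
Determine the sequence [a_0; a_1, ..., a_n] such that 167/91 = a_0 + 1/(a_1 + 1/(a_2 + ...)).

[1; 1, 5, 15]

Run the Euclidean algorithm on 167 and 91; the successive quotients are the partial quotients a_0, a_1, ... (each step inverts the fractional part left over by the previous one):
  167 = 1*91 + 76, so a_0 = 1.
  91 = 1*76 + 15, so a_1 = 1.
  76 = 5*15 + 1, so a_2 = 5.
  15 = 15*1 + 0, so a_3 = 15.
The remainder reaches 0 after 4 divisions, so the expansion has 4 partial quotients, read off in order.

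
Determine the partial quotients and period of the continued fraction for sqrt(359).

[18; (1, 17, 1, 36)]

Write x_i = (sqrt(359) + m_i)/d_i with (m_0, d_0) = (0, 1). a_0 = floor(sqrt(359)) = 18, since 18^2 = 324 <= 359 < 361 = 19^2.
Iterate m_{i+1} = d_i*a_i - m_i, d_{i+1} = (359 - m_{i+1}^2)/d_i, a_{i+1} = floor((a_0 + m_{i+1})/d_{i+1}):
  m_1 = 1*18 - 0 = 18, d_1 = (359 - 18^2)/1 = 35/1 = 35, a_1 = floor((18 + 18)/35) = 1.
  m_2 = 35*1 - 18 = 17, d_2 = (359 - 17^2)/35 = 70/35 = 2, a_2 = floor((18 + 17)/2) = 17.
  m_3 = 2*17 - 17 = 17, d_3 = (359 - 17^2)/2 = 70/2 = 35, a_3 = floor((18 + 17)/35) = 1.
  m_4 = 35*1 - 17 = 18, d_4 = (359 - 18^2)/35 = 35/35 = 1, a_4 = floor((18 + 18)/1) = 36.
  m_5 = 1*36 - 18 = 18, d_5 = (359 - 18^2)/1 = 35/1 = 35: (m_5, d_5) = (m_1, d_1) = (18, 35), so from here the quotients repeat a_1, ..., a_4; the period length is 4.
Hence the expansion of sqrt(359) is a_0 = 18 followed by the repeating block 1, 17, 1, 36 (period 4).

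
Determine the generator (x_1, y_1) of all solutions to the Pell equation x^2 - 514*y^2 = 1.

(x, y) = (4625, 204)

First expand sqrt(514) as a continued fraction. With x_i = (sqrt(514) + m_i)/d_i and (m_0, d_0) = (0, 1): a_0 = floor(sqrt(514)) = 22, since 22^2 = 484 <= 514 < 529 = 23^2.
Iterate m_{i+1} = d_i*a_i - m_i, d_{i+1} = (514 - m_{i+1}^2)/d_i, a_{i+1} = floor((a_0 + m_{i+1})/d_{i+1}):
  m_1 = 1*22 - 0 = 22, d_1 = (514 - 22^2)/1 = 30/1 = 30, a_1 = floor((22 + 22)/30) = 1.
  m_2 = 30*1 - 22 = 8, d_2 = (514 - 8^2)/30 = 450/30 = 15, a_2 = floor((22 + 8)/15) = 2.
  m_3 = 15*2 - 8 = 22, d_3 = (514 - 22^2)/15 = 30/15 = 2, a_3 = floor((22 + 22)/2) = 22.
  m_4 = 2*22 - 22 = 22, d_4 = (514 - 22^2)/2 = 30/2 = 15, a_4 = floor((22 + 22)/15) = 2.
  m_5 = 15*2 - 22 = 8, d_5 = (514 - 8^2)/15 = 450/15 = 30, a_5 = floor((22 + 8)/30) = 1.
  m_6 = 30*1 - 8 = 22, d_6 = (514 - 22^2)/30 = 30/30 = 1, a_6 = floor((22 + 22)/1) = 44.
  m_7 = 1*44 - 22 = 22, d_7 = (514 - 22^2)/1 = 30/1 = 30: (m_7, d_7) = (m_1, d_1) = (22, 30), so from here the quotients repeat a_1, ..., a_6; the period length is 6.
So sqrt(514) = [22; (1, 2, 22, 2, 1, 44)] with period length k = 6.
k is even, so the fundamental solution of x^2 - 514y^2 = 1 is (p_{k-1}, q_{k-1}) = (p_5, q_5); compute convergents through index 5.
Convergents (p_i = a_i*p_{i-1} + p_{i-2}, q_i = a_i*q_{i-1} + q_{i-2} with p_{-2}=0, p_{-1}=1, q_{-2}=1, q_{-1}=0):
  i=0: a_0=22, p_0 = 22*1 + 0 = 22, q_0 = 22*0 + 1 = 1.
  i=1: a_1=1, p_1 = 1*22 + 1 = 23, q_1 = 1*1 + 0 = 1.
  i=2: a_2=2, p_2 = 2*23 + 22 = 68, q_2 = 2*1 + 1 = 3.
  i=3: a_3=22, p_3 = 22*68 + 23 = 1519, q_3 = 22*3 + 1 = 67.
  i=4: a_4=2, p_4 = 2*1519 + 68 = 3106, q_4 = 2*67 + 3 = 137.
  i=5: a_5=1, p_5 = 1*3106 + 1519 = 4625, q_5 = 1*137 + 67 = 204.
Check: 4625^2 - 514*204^2 = 21390625 - 21390624 = 1, so (x, y) = (4625, 204) solves the equation, and by the theorem it is the least positive solution.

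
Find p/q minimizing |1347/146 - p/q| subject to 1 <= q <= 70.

286/31

Expand x = 1347/146 as a continued fraction with the Euclidean algorithm:
  1347 = 9*146 + 33, so a_0 = 9.
  146 = 4*33 + 14, so a_1 = 4.
  33 = 2*14 + 5, so a_2 = 2.
  14 = 2*5 + 4, so a_3 = 2.
  5 = 1*4 + 1, so a_4 = 1.
  4 = 4*1 + 0, so a_5 = 4.
so x = [9; 4, 2, 2, 1, 4].
Convergents (p_i = a_i*p_{i-1} + p_{i-2}, q_i = a_i*q_{i-1} + q_{i-2} with p_{-2}=0, p_{-1}=1, q_{-2}=1, q_{-1}=0), until the denominator exceeds 70:
  i=0: a_0=9, p_0 = 9*1 + 0 = 9, q_0 = 9*0 + 1 = 1.
  i=1: a_1=4, p_1 = 4*9 + 1 = 37, q_1 = 4*1 + 0 = 4.
  i=2: a_2=2, p_2 = 2*37 + 9 = 83, q_2 = 2*4 + 1 = 9.
  i=3: a_3=2, p_3 = 2*83 + 37 = 203, q_3 = 2*9 + 4 = 22.
  i=4: a_4=1, p_4 = 1*203 + 83 = 286, q_4 = 1*22 + 9 = 31.
  i=5: a_5=4, p_5 = 4*286 + 203 = 1347, q_5 = 4*31 + 22 = 146.
q_5 = 146 > 70, so the last convergent with denominator <= 70 is p_4/q_4 = 286/31.
The closest fraction with denominator <= 70 is either p_4/q_4 or the intermediate fraction (k*p_4 + p_3)/(k*q_4 + q_3) with the largest k >= 1 whose denominator stays <= 70; these approach x as k grows, and every other convergent or intermediate fraction in range is farther away.
Largest k: floor((70 - q_3)/q_4) = floor((70 - 22)/31) = 1.
That gives (1*286 + 203)/(1*31 + 22) = 489/53.
Compare the errors: |x - 286/31| = |1347*31 - 286*146|/(146*31) = 1/4526, and |x - 489/53| = |1347*53 - 489*146|/(146*53) = 3/7738.
Cross-multiplying, 1*7738 = 7738 < 13578 = 3*4526, so 1/4526 is smaller: the convergent 286/31 is closer to x than 489/53.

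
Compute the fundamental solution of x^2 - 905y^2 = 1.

(x, y) = (361, 12)

First expand sqrt(905) as a continued fraction. With x_i = (sqrt(905) + m_i)/d_i and (m_0, d_0) = (0, 1): a_0 = floor(sqrt(905)) = 30, since 30^2 = 900 <= 905 < 961 = 31^2.
Iterate m_{i+1} = d_i*a_i - m_i, d_{i+1} = (905 - m_{i+1}^2)/d_i, a_{i+1} = floor((a_0 + m_{i+1})/d_{i+1}):
  m_1 = 1*30 - 0 = 30, d_1 = (905 - 30^2)/1 = 5/1 = 5, a_1 = floor((30 + 30)/5) = 12.
  m_2 = 5*12 - 30 = 30, d_2 = (905 - 30^2)/5 = 5/5 = 1, a_2 = floor((30 + 30)/1) = 60.
  m_3 = 1*60 - 30 = 30, d_3 = (905 - 30^2)/1 = 5/1 = 5: (m_3, d_3) = (m_1, d_1) = (30, 5), so from here the quotients repeat a_1, a_2; the period length is 2.
So sqrt(905) = [30; (12, 60)] with period length k = 2.
k is even, so the fundamental solution of x^2 - 905y^2 = 1 is (p_{k-1}, q_{k-1}) = (p_1, q_1); compute convergents through index 1.
Convergents (p_i = a_i*p_{i-1} + p_{i-2}, q_i = a_i*q_{i-1} + q_{i-2} with p_{-2}=0, p_{-1}=1, q_{-2}=1, q_{-1}=0):
  i=0: a_0=30, p_0 = 30*1 + 0 = 30, q_0 = 30*0 + 1 = 1.
  i=1: a_1=12, p_1 = 12*30 + 1 = 361, q_1 = 12*1 + 0 = 12.
Check: 361^2 - 905*12^2 = 130321 - 130320 = 1, so (x, y) = (361, 12) solves the equation, and by the theorem it is the least positive solution.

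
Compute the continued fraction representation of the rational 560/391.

[1; 2, 3, 5, 3, 3]

Run the Euclidean algorithm on 560 and 391; the successive quotients are the partial quotients a_0, a_1, ... (each step inverts the fractional part left over by the previous one):
  560 = 1*391 + 169, so a_0 = 1.
  391 = 2*169 + 53, so a_1 = 2.
  169 = 3*53 + 10, so a_2 = 3.
  53 = 5*10 + 3, so a_3 = 5.
  10 = 3*3 + 1, so a_4 = 3.
  3 = 3*1 + 0, so a_5 = 3.
The remainder reaches 0 after 6 divisions, so the expansion has 6 partial quotients, read off in order.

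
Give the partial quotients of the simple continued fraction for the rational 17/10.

[1; 1, 2, 3]

Run the Euclidean algorithm on 17 and 10; the successive quotients are the partial quotients a_0, a_1, ... (each step inverts the fractional part left over by the previous one):
  17 = 1*10 + 7, so a_0 = 1.
  10 = 1*7 + 3, so a_1 = 1.
  7 = 2*3 + 1, so a_2 = 2.
  3 = 3*1 + 0, so a_3 = 3.
The remainder reaches 0 after 4 divisions, so the expansion has 4 partial quotients, read off in order.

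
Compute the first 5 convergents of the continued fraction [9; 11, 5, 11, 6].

9/1, 100/11, 509/56, 5699/627, 34703/3818

Using the convergent recurrence p_i = a_i*p_{i-1} + p_{i-2}, q_i = a_i*q_{i-1} + q_{i-2} with p_{-2}=0, p_{-1}=1, q_{-2}=1, q_{-1}=0:
  i=0: a_0=9, p_0 = 9*1 + 0 = 9, q_0 = 9*0 + 1 = 1.
  i=1: a_1=11, p_1 = 11*9 + 1 = 100, q_1 = 11*1 + 0 = 11.
  i=2: a_2=5, p_2 = 5*100 + 9 = 509, q_2 = 5*11 + 1 = 56.
  i=3: a_3=11, p_3 = 11*509 + 100 = 5699, q_3 = 11*56 + 11 = 627.
  i=4: a_4=6, p_4 = 6*5699 + 509 = 34703, q_4 = 6*627 + 56 = 3818.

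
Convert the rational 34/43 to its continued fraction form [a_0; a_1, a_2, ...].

[0; 1, 3, 1, 3, 2]

Run the Euclidean algorithm on 34 and 43; the successive quotients are the partial quotients a_0, a_1, ... (each step inverts the fractional part left over by the previous one):
  34 = 0*43 + 34, so a_0 = 0.
  43 = 1*34 + 9, so a_1 = 1.
  34 = 3*9 + 7, so a_2 = 3.
  9 = 1*7 + 2, so a_3 = 1.
  7 = 3*2 + 1, so a_4 = 3.
  2 = 2*1 + 0, so a_5 = 2.
The remainder reaches 0 after 6 divisions, so the expansion has 6 partial quotients, read off in order.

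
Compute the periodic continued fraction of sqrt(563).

Write x_i = (sqrt(563) + m_i)/d_i with (m_0, d_0) = (0, 1). a_0 = floor(sqrt(563)) = 23, since 23^2 = 529 <= 563 < 576 = 24^2.
Iterate m_{i+1} = d_i*a_i - m_i, d_{i+1} = (563 - m_{i+1}^2)/d_i, a_{i+1} = floor((a_0 + m_{i+1})/d_{i+1}):
  m_1 = 1*23 - 0 = 23, d_1 = (563 - 23^2)/1 = 34/1 = 34, a_1 = floor((23 + 23)/34) = 1.
  m_2 = 34*1 - 23 = 11, d_2 = (563 - 11^2)/34 = 442/34 = 13, a_2 = floor((23 + 11)/13) = 2.
  m_3 = 13*2 - 11 = 15, d_3 = (563 - 15^2)/13 = 338/13 = 26, a_3 = floor((23 + 15)/26) = 1.
  m_4 = 26*1 - 15 = 11, d_4 = (563 - 11^2)/26 = 442/26 = 17, a_4 = floor((23 + 11)/17) = 2.
  m_5 = 17*2 - 11 = 23, d_5 = (563 - 23^2)/17 = 34/17 = 2, a_5 = floor((23 + 23)/2) = 23.
  m_6 = 2*23 - 23 = 23, d_6 = (563 - 23^2)/2 = 34/2 = 17, a_6 = floor((23 + 23)/17) = 2.
  m_7 = 17*2 - 23 = 11, d_7 = (563 - 11^2)/17 = 442/17 = 26, a_7 = floor((23 + 11)/26) = 1.
  m_8 = 26*1 - 11 = 15, d_8 = (563 - 15^2)/26 = 338/26 = 13, a_8 = floor((23 + 15)/13) = 2.
  m_9 = 13*2 - 15 = 11, d_9 = (563 - 11^2)/13 = 442/13 = 34, a_9 = floor((23 + 11)/34) = 1.
  m_10 = 34*1 - 11 = 23, d_10 = (563 - 23^2)/34 = 34/34 = 1, a_10 = floor((23 + 23)/1) = 46.
  m_11 = 1*46 - 23 = 23, d_11 = (563 - 23^2)/1 = 34/1 = 34: (m_11, d_11) = (m_1, d_1) = (23, 34), so from here the quotients repeat a_1, ..., a_10; the period length is 10.
Hence the expansion of sqrt(563) is a_0 = 23 followed by the repeating block 1, 2, 1, 2, 23, 2, 1, 2, 1, 46 (period 10).

[23; (1, 2, 1, 2, 23, 2, 1, 2, 1, 46)]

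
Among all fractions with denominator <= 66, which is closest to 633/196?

Expand x = 633/196 as a continued fraction with the Euclidean algorithm:
  633 = 3*196 + 45, so a_0 = 3.
  196 = 4*45 + 16, so a_1 = 4.
  45 = 2*16 + 13, so a_2 = 2.
  16 = 1*13 + 3, so a_3 = 1.
  13 = 4*3 + 1, so a_4 = 4.
  3 = 3*1 + 0, so a_5 = 3.
so x = [3; 4, 2, 1, 4, 3].
Convergents (p_i = a_i*p_{i-1} + p_{i-2}, q_i = a_i*q_{i-1} + q_{i-2} with p_{-2}=0, p_{-1}=1, q_{-2}=1, q_{-1}=0), until the denominator exceeds 66:
  i=0: a_0=3, p_0 = 3*1 + 0 = 3, q_0 = 3*0 + 1 = 1.
  i=1: a_1=4, p_1 = 4*3 + 1 = 13, q_1 = 4*1 + 0 = 4.
  i=2: a_2=2, p_2 = 2*13 + 3 = 29, q_2 = 2*4 + 1 = 9.
  i=3: a_3=1, p_3 = 1*29 + 13 = 42, q_3 = 1*9 + 4 = 13.
  i=4: a_4=4, p_4 = 4*42 + 29 = 197, q_4 = 4*13 + 9 = 61.
  i=5: a_5=3, p_5 = 3*197 + 42 = 633, q_5 = 3*61 + 13 = 196.
q_5 = 196 > 66, so the last convergent with denominator <= 66 is p_4/q_4 = 197/61.
The closest fraction with denominator <= 66 is either p_4/q_4 or the intermediate fraction (k*p_4 + p_3)/(k*q_4 + q_3) with the largest k >= 1 whose denominator stays <= 66; these approach x as k grows, and every other convergent or intermediate fraction in range is farther away.
Largest k: floor((66 - q_3)/q_4) = floor((66 - 13)/61) = 0.
Since k = 0, no intermediate fraction beyond p_4/q_4 has denominator <= 66, so the convergent 197/61 is the closest (its error is |633*61 - 197*196|/(196*61) = 1/11956).

197/61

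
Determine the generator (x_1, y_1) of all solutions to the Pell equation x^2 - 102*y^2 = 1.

First expand sqrt(102) as a continued fraction. With x_i = (sqrt(102) + m_i)/d_i and (m_0, d_0) = (0, 1): a_0 = floor(sqrt(102)) = 10, since 10^2 = 100 <= 102 < 121 = 11^2.
Iterate m_{i+1} = d_i*a_i - m_i, d_{i+1} = (102 - m_{i+1}^2)/d_i, a_{i+1} = floor((a_0 + m_{i+1})/d_{i+1}):
  m_1 = 1*10 - 0 = 10, d_1 = (102 - 10^2)/1 = 2/1 = 2, a_1 = floor((10 + 10)/2) = 10.
  m_2 = 2*10 - 10 = 10, d_2 = (102 - 10^2)/2 = 2/2 = 1, a_2 = floor((10 + 10)/1) = 20.
  m_3 = 1*20 - 10 = 10, d_3 = (102 - 10^2)/1 = 2/1 = 2: (m_3, d_3) = (m_1, d_1) = (10, 2), so from here the quotients repeat a_1, a_2; the period length is 2.
So sqrt(102) = [10; (10, 20)] with period length k = 2.
k is even, so the fundamental solution of x^2 - 102y^2 = 1 is (p_{k-1}, q_{k-1}) = (p_1, q_1); compute convergents through index 1.
Convergents (p_i = a_i*p_{i-1} + p_{i-2}, q_i = a_i*q_{i-1} + q_{i-2} with p_{-2}=0, p_{-1}=1, q_{-2}=1, q_{-1}=0):
  i=0: a_0=10, p_0 = 10*1 + 0 = 10, q_0 = 10*0 + 1 = 1.
  i=1: a_1=10, p_1 = 10*10 + 1 = 101, q_1 = 10*1 + 0 = 10.
Check: 101^2 - 102*10^2 = 10201 - 10200 = 1, so (x, y) = (101, 10) solves the equation, and by the theorem it is the least positive solution.

(x, y) = (101, 10)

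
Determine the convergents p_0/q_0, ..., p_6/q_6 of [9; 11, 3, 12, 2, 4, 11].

Using the convergent recurrence p_i = a_i*p_{i-1} + p_{i-2}, q_i = a_i*q_{i-1} + q_{i-2} with p_{-2}=0, p_{-1}=1, q_{-2}=1, q_{-1}=0:
  i=0: a_0=9, p_0 = 9*1 + 0 = 9, q_0 = 9*0 + 1 = 1.
  i=1: a_1=11, p_1 = 11*9 + 1 = 100, q_1 = 11*1 + 0 = 11.
  i=2: a_2=3, p_2 = 3*100 + 9 = 309, q_2 = 3*11 + 1 = 34.
  i=3: a_3=12, p_3 = 12*309 + 100 = 3808, q_3 = 12*34 + 11 = 419.
  i=4: a_4=2, p_4 = 2*3808 + 309 = 7925, q_4 = 2*419 + 34 = 872.
  i=5: a_5=4, p_5 = 4*7925 + 3808 = 35508, q_5 = 4*872 + 419 = 3907.
  i=6: a_6=11, p_6 = 11*35508 + 7925 = 398513, q_6 = 11*3907 + 872 = 43849.

9/1, 100/11, 309/34, 3808/419, 7925/872, 35508/3907, 398513/43849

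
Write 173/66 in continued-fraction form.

Run the Euclidean algorithm on 173 and 66; the successive quotients are the partial quotients a_0, a_1, ... (each step inverts the fractional part left over by the previous one):
  173 = 2*66 + 41, so a_0 = 2.
  66 = 1*41 + 25, so a_1 = 1.
  41 = 1*25 + 16, so a_2 = 1.
  25 = 1*16 + 9, so a_3 = 1.
  16 = 1*9 + 7, so a_4 = 1.
  9 = 1*7 + 2, so a_5 = 1.
  7 = 3*2 + 1, so a_6 = 3.
  2 = 2*1 + 0, so a_7 = 2.
The remainder reaches 0 after 8 divisions, so the expansion has 8 partial quotients, read off in order.

[2; 1, 1, 1, 1, 1, 3, 2]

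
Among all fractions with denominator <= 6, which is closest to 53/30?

Expand x = 53/30 as a continued fraction with the Euclidean algorithm:
  53 = 1*30 + 23, so a_0 = 1.
  30 = 1*23 + 7, so a_1 = 1.
  23 = 3*7 + 2, so a_2 = 3.
  7 = 3*2 + 1, so a_3 = 3.
  2 = 2*1 + 0, so a_4 = 2.
so x = [1; 1, 3, 3, 2].
Convergents (p_i = a_i*p_{i-1} + p_{i-2}, q_i = a_i*q_{i-1} + q_{i-2} with p_{-2}=0, p_{-1}=1, q_{-2}=1, q_{-1}=0), until the denominator exceeds 6:
  i=0: a_0=1, p_0 = 1*1 + 0 = 1, q_0 = 1*0 + 1 = 1.
  i=1: a_1=1, p_1 = 1*1 + 1 = 2, q_1 = 1*1 + 0 = 1.
  i=2: a_2=3, p_2 = 3*2 + 1 = 7, q_2 = 3*1 + 1 = 4.
  i=3: a_3=3, p_3 = 3*7 + 2 = 23, q_3 = 3*4 + 1 = 13.
q_3 = 13 > 6, so the last convergent with denominator <= 6 is p_2/q_2 = 7/4.
The closest fraction with denominator <= 6 is either p_2/q_2 or the intermediate fraction (k*p_2 + p_1)/(k*q_2 + q_1) with the largest k >= 1 whose denominator stays <= 6; these approach x as k grows, and every other convergent or intermediate fraction in range is farther away.
Largest k: floor((6 - q_1)/q_2) = floor((6 - 1)/4) = 1.
That gives (1*7 + 2)/(1*4 + 1) = 9/5.
Compare the errors: |x - 7/4| = |53*4 - 7*30|/(30*4) = 2/120, and |x - 9/5| = |53*5 - 9*30|/(30*5) = 5/150.
Cross-multiplying, 2*150 = 300 < 600 = 5*120, so 2/120 is smaller: the convergent 7/4 is closer to x than 9/5.

7/4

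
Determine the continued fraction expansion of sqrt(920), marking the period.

Write x_i = (sqrt(920) + m_i)/d_i with (m_0, d_0) = (0, 1). a_0 = floor(sqrt(920)) = 30, since 30^2 = 900 <= 920 < 961 = 31^2.
Iterate m_{i+1} = d_i*a_i - m_i, d_{i+1} = (920 - m_{i+1}^2)/d_i, a_{i+1} = floor((a_0 + m_{i+1})/d_{i+1}):
  m_1 = 1*30 - 0 = 30, d_1 = (920 - 30^2)/1 = 20/1 = 20, a_1 = floor((30 + 30)/20) = 3.
  m_2 = 20*3 - 30 = 30, d_2 = (920 - 30^2)/20 = 20/20 = 1, a_2 = floor((30 + 30)/1) = 60.
  m_3 = 1*60 - 30 = 30, d_3 = (920 - 30^2)/1 = 20/1 = 20: (m_3, d_3) = (m_1, d_1) = (30, 20), so from here the quotients repeat a_1, a_2; the period length is 2.
Hence the expansion of sqrt(920) is a_0 = 30 followed by the repeating block 3, 60 (period 2).

[30; (3, 60)]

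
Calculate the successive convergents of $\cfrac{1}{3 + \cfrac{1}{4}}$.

0/1, 1/3, 4/13

Using the convergent recurrence p_i = a_i*p_{i-1} + p_{i-2}, q_i = a_i*q_{i-1} + q_{i-2} with p_{-2}=0, p_{-1}=1, q_{-2}=1, q_{-1}=0:
  i=0: a_0=0, p_0 = 0*1 + 0 = 0, q_0 = 0*0 + 1 = 1.
  i=1: a_1=3, p_1 = 3*0 + 1 = 1, q_1 = 3*1 + 0 = 3.
  i=2: a_2=4, p_2 = 4*1 + 0 = 4, q_2 = 4*3 + 1 = 13.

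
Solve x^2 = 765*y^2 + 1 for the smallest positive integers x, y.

(x, y) = (285769, 10332)

First expand sqrt(765) as a continued fraction. With x_i = (sqrt(765) + m_i)/d_i and (m_0, d_0) = (0, 1): a_0 = floor(sqrt(765)) = 27, since 27^2 = 729 <= 765 < 784 = 28^2.
Iterate m_{i+1} = d_i*a_i - m_i, d_{i+1} = (765 - m_{i+1}^2)/d_i, a_{i+1} = floor((a_0 + m_{i+1})/d_{i+1}):
  m_1 = 1*27 - 0 = 27, d_1 = (765 - 27^2)/1 = 36/1 = 36, a_1 = floor((27 + 27)/36) = 1.
  m_2 = 36*1 - 27 = 9, d_2 = (765 - 9^2)/36 = 684/36 = 19, a_2 = floor((27 + 9)/19) = 1.
  m_3 = 19*1 - 9 = 10, d_3 = (765 - 10^2)/19 = 665/19 = 35, a_3 = floor((27 + 10)/35) = 1.
  m_4 = 35*1 - 10 = 25, d_4 = (765 - 25^2)/35 = 140/35 = 4, a_4 = floor((27 + 25)/4) = 13.
  m_5 = 4*13 - 25 = 27, d_5 = (765 - 27^2)/4 = 36/4 = 9, a_5 = floor((27 + 27)/9) = 6.
  m_6 = 9*6 - 27 = 27, d_6 = (765 - 27^2)/9 = 36/9 = 4, a_6 = floor((27 + 27)/4) = 13.
  m_7 = 4*13 - 27 = 25, d_7 = (765 - 25^2)/4 = 140/4 = 35, a_7 = floor((27 + 25)/35) = 1.
  m_8 = 35*1 - 25 = 10, d_8 = (765 - 10^2)/35 = 665/35 = 19, a_8 = floor((27 + 10)/19) = 1.
  m_9 = 19*1 - 10 = 9, d_9 = (765 - 9^2)/19 = 684/19 = 36, a_9 = floor((27 + 9)/36) = 1.
  m_10 = 36*1 - 9 = 27, d_10 = (765 - 27^2)/36 = 36/36 = 1, a_10 = floor((27 + 27)/1) = 54.
  m_11 = 1*54 - 27 = 27, d_11 = (765 - 27^2)/1 = 36/1 = 36: (m_11, d_11) = (m_1, d_1) = (27, 36), so from here the quotients repeat a_1, ..., a_10; the period length is 10.
So sqrt(765) = [27; (1, 1, 1, 13, 6, 13, 1, 1, 1, 54)] with period length k = 10.
k is even, so the fundamental solution of x^2 - 765y^2 = 1 is (p_{k-1}, q_{k-1}) = (p_9, q_9); compute convergents through index 9.
Convergents (p_i = a_i*p_{i-1} + p_{i-2}, q_i = a_i*q_{i-1} + q_{i-2} with p_{-2}=0, p_{-1}=1, q_{-2}=1, q_{-1}=0):
  i=0: a_0=27, p_0 = 27*1 + 0 = 27, q_0 = 27*0 + 1 = 1.
  i=1: a_1=1, p_1 = 1*27 + 1 = 28, q_1 = 1*1 + 0 = 1.
  i=2: a_2=1, p_2 = 1*28 + 27 = 55, q_2 = 1*1 + 1 = 2.
  i=3: a_3=1, p_3 = 1*55 + 28 = 83, q_3 = 1*2 + 1 = 3.
  i=4: a_4=13, p_4 = 13*83 + 55 = 1134, q_4 = 13*3 + 2 = 41.
  i=5: a_5=6, p_5 = 6*1134 + 83 = 6887, q_5 = 6*41 + 3 = 249.
  i=6: a_6=13, p_6 = 13*6887 + 1134 = 90665, q_6 = 13*249 + 41 = 3278.
  i=7: a_7=1, p_7 = 1*90665 + 6887 = 97552, q_7 = 1*3278 + 249 = 3527.
  i=8: a_8=1, p_8 = 1*97552 + 90665 = 188217, q_8 = 1*3527 + 3278 = 6805.
  i=9: a_9=1, p_9 = 1*188217 + 97552 = 285769, q_9 = 1*6805 + 3527 = 10332.
Check: 285769^2 - 765*10332^2 = 81663921361 - 81663921360 = 1, so (x, y) = (285769, 10332) solves the equation, and by the theorem it is the least positive solution.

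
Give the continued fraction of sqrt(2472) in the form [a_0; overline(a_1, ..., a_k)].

Write x_i = (sqrt(2472) + m_i)/d_i with (m_0, d_0) = (0, 1). a_0 = floor(sqrt(2472)) = 49, since 49^2 = 2401 <= 2472 < 2500 = 50^2.
Iterate m_{i+1} = d_i*a_i - m_i, d_{i+1} = (2472 - m_{i+1}^2)/d_i, a_{i+1} = floor((a_0 + m_{i+1})/d_{i+1}):
  m_1 = 1*49 - 0 = 49, d_1 = (2472 - 49^2)/1 = 71/1 = 71, a_1 = floor((49 + 49)/71) = 1.
  m_2 = 71*1 - 49 = 22, d_2 = (2472 - 22^2)/71 = 1988/71 = 28, a_2 = floor((49 + 22)/28) = 2.
  m_3 = 28*2 - 22 = 34, d_3 = (2472 - 34^2)/28 = 1316/28 = 47, a_3 = floor((49 + 34)/47) = 1.
  m_4 = 47*1 - 34 = 13, d_4 = (2472 - 13^2)/47 = 2303/47 = 49, a_4 = floor((49 + 13)/49) = 1.
  m_5 = 49*1 - 13 = 36, d_5 = (2472 - 36^2)/49 = 1176/49 = 24, a_5 = floor((49 + 36)/24) = 3.
  m_6 = 24*3 - 36 = 36, d_6 = (2472 - 36^2)/24 = 1176/24 = 49, a_6 = floor((49 + 36)/49) = 1.
  m_7 = 49*1 - 36 = 13, d_7 = (2472 - 13^2)/49 = 2303/49 = 47, a_7 = floor((49 + 13)/47) = 1.
  m_8 = 47*1 - 13 = 34, d_8 = (2472 - 34^2)/47 = 1316/47 = 28, a_8 = floor((49 + 34)/28) = 2.
  m_9 = 28*2 - 34 = 22, d_9 = (2472 - 22^2)/28 = 1988/28 = 71, a_9 = floor((49 + 22)/71) = 1.
  m_10 = 71*1 - 22 = 49, d_10 = (2472 - 49^2)/71 = 71/71 = 1, a_10 = floor((49 + 49)/1) = 98.
  m_11 = 1*98 - 49 = 49, d_11 = (2472 - 49^2)/1 = 71/1 = 71: (m_11, d_11) = (m_1, d_1) = (49, 71), so from here the quotients repeat a_1, ..., a_10; the period length is 10.
Hence the expansion of sqrt(2472) is a_0 = 49 followed by the repeating block 1, 2, 1, 1, 3, 1, 1, 2, 1, 98 (period 10).

[49; overline(1, 2, 1, 1, 3, 1, 1, 2, 1, 98)]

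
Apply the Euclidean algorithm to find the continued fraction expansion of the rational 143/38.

Run the Euclidean algorithm on 143 and 38; the successive quotients are the partial quotients a_0, a_1, ... (each step inverts the fractional part left over by the previous one):
  143 = 3*38 + 29, so a_0 = 3.
  38 = 1*29 + 9, so a_1 = 1.
  29 = 3*9 + 2, so a_2 = 3.
  9 = 4*2 + 1, so a_3 = 4.
  2 = 2*1 + 0, so a_4 = 2.
The remainder reaches 0 after 5 divisions, so the expansion has 5 partial quotients, read off in order.

[3; 1, 3, 4, 2]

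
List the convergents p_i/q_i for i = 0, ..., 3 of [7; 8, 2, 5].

7/1, 57/8, 121/17, 662/93

Using the convergent recurrence p_i = a_i*p_{i-1} + p_{i-2}, q_i = a_i*q_{i-1} + q_{i-2} with p_{-2}=0, p_{-1}=1, q_{-2}=1, q_{-1}=0:
  i=0: a_0=7, p_0 = 7*1 + 0 = 7, q_0 = 7*0 + 1 = 1.
  i=1: a_1=8, p_1 = 8*7 + 1 = 57, q_1 = 8*1 + 0 = 8.
  i=2: a_2=2, p_2 = 2*57 + 7 = 121, q_2 = 2*8 + 1 = 17.
  i=3: a_3=5, p_3 = 5*121 + 57 = 662, q_3 = 5*17 + 8 = 93.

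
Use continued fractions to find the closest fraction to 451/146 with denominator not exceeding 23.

Expand x = 451/146 as a continued fraction with the Euclidean algorithm:
  451 = 3*146 + 13, so a_0 = 3.
  146 = 11*13 + 3, so a_1 = 11.
  13 = 4*3 + 1, so a_2 = 4.
  3 = 3*1 + 0, so a_3 = 3.
so x = [3; 11, 4, 3].
Convergents (p_i = a_i*p_{i-1} + p_{i-2}, q_i = a_i*q_{i-1} + q_{i-2} with p_{-2}=0, p_{-1}=1, q_{-2}=1, q_{-1}=0), until the denominator exceeds 23:
  i=0: a_0=3, p_0 = 3*1 + 0 = 3, q_0 = 3*0 + 1 = 1.
  i=1: a_1=11, p_1 = 11*3 + 1 = 34, q_1 = 11*1 + 0 = 11.
  i=2: a_2=4, p_2 = 4*34 + 3 = 139, q_2 = 4*11 + 1 = 45.
q_2 = 45 > 23, so the last convergent with denominator <= 23 is p_1/q_1 = 34/11.
The closest fraction with denominator <= 23 is either p_1/q_1 or the intermediate fraction (k*p_1 + p_0)/(k*q_1 + q_0) with the largest k >= 1 whose denominator stays <= 23; these approach x as k grows, and every other convergent or intermediate fraction in range is farther away.
Largest k: floor((23 - q_0)/q_1) = floor((23 - 1)/11) = 2.
That gives (2*34 + 3)/(2*11 + 1) = 71/23.
Compare the errors: |x - 34/11| = |451*11 - 34*146|/(146*11) = 3/1606, and |x - 71/23| = |451*23 - 71*146|/(146*23) = 7/3358.
Cross-multiplying, 3*3358 = 10074 < 11242 = 7*1606, so 3/1606 is smaller: the convergent 34/11 is closer to x than 71/23.

34/11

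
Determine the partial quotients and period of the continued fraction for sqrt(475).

Write x_i = (sqrt(475) + m_i)/d_i with (m_0, d_0) = (0, 1). a_0 = floor(sqrt(475)) = 21, since 21^2 = 441 <= 475 < 484 = 22^2.
Iterate m_{i+1} = d_i*a_i - m_i, d_{i+1} = (475 - m_{i+1}^2)/d_i, a_{i+1} = floor((a_0 + m_{i+1})/d_{i+1}):
  m_1 = 1*21 - 0 = 21, d_1 = (475 - 21^2)/1 = 34/1 = 34, a_1 = floor((21 + 21)/34) = 1.
  m_2 = 34*1 - 21 = 13, d_2 = (475 - 13^2)/34 = 306/34 = 9, a_2 = floor((21 + 13)/9) = 3.
  m_3 = 9*3 - 13 = 14, d_3 = (475 - 14^2)/9 = 279/9 = 31, a_3 = floor((21 + 14)/31) = 1.
  m_4 = 31*1 - 14 = 17, d_4 = (475 - 17^2)/31 = 186/31 = 6, a_4 = floor((21 + 17)/6) = 6.
  m_5 = 6*6 - 17 = 19, d_5 = (475 - 19^2)/6 = 114/6 = 19, a_5 = floor((21 + 19)/19) = 2.
  m_6 = 19*2 - 19 = 19, d_6 = (475 - 19^2)/19 = 114/19 = 6, a_6 = floor((21 + 19)/6) = 6.
  m_7 = 6*6 - 19 = 17, d_7 = (475 - 17^2)/6 = 186/6 = 31, a_7 = floor((21 + 17)/31) = 1.
  m_8 = 31*1 - 17 = 14, d_8 = (475 - 14^2)/31 = 279/31 = 9, a_8 = floor((21 + 14)/9) = 3.
  m_9 = 9*3 - 14 = 13, d_9 = (475 - 13^2)/9 = 306/9 = 34, a_9 = floor((21 + 13)/34) = 1.
  m_10 = 34*1 - 13 = 21, d_10 = (475 - 21^2)/34 = 34/34 = 1, a_10 = floor((21 + 21)/1) = 42.
  m_11 = 1*42 - 21 = 21, d_11 = (475 - 21^2)/1 = 34/1 = 34: (m_11, d_11) = (m_1, d_1) = (21, 34), so from here the quotients repeat a_1, ..., a_10; the period length is 10.
Hence the expansion of sqrt(475) is a_0 = 21 followed by the repeating block 1, 3, 1, 6, 2, 6, 1, 3, 1, 42 (period 10).

[21; (1, 3, 1, 6, 2, 6, 1, 3, 1, 42)]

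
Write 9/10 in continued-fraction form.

Run the Euclidean algorithm on 9 and 10; the successive quotients are the partial quotients a_0, a_1, ... (each step inverts the fractional part left over by the previous one):
  9 = 0*10 + 9, so a_0 = 0.
  10 = 1*9 + 1, so a_1 = 1.
  9 = 9*1 + 0, so a_2 = 9.
The remainder reaches 0 after 3 divisions, so the expansion has 3 partial quotients, read off in order.

[0; 1, 9]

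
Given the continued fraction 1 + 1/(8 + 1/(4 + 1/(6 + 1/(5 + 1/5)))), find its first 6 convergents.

1/1, 9/8, 37/33, 231/206, 1192/1063, 6191/5521

Using the convergent recurrence p_i = a_i*p_{i-1} + p_{i-2}, q_i = a_i*q_{i-1} + q_{i-2} with p_{-2}=0, p_{-1}=1, q_{-2}=1, q_{-1}=0:
  i=0: a_0=1, p_0 = 1*1 + 0 = 1, q_0 = 1*0 + 1 = 1.
  i=1: a_1=8, p_1 = 8*1 + 1 = 9, q_1 = 8*1 + 0 = 8.
  i=2: a_2=4, p_2 = 4*9 + 1 = 37, q_2 = 4*8 + 1 = 33.
  i=3: a_3=6, p_3 = 6*37 + 9 = 231, q_3 = 6*33 + 8 = 206.
  i=4: a_4=5, p_4 = 5*231 + 37 = 1192, q_4 = 5*206 + 33 = 1063.
  i=5: a_5=5, p_5 = 5*1192 + 231 = 6191, q_5 = 5*1063 + 206 = 5521.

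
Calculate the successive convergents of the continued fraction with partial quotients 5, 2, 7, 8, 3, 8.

5/1, 11/2, 82/15, 667/122, 2083/381, 17331/3170

Using the convergent recurrence p_i = a_i*p_{i-1} + p_{i-2}, q_i = a_i*q_{i-1} + q_{i-2} with p_{-2}=0, p_{-1}=1, q_{-2}=1, q_{-1}=0:
  i=0: a_0=5, p_0 = 5*1 + 0 = 5, q_0 = 5*0 + 1 = 1.
  i=1: a_1=2, p_1 = 2*5 + 1 = 11, q_1 = 2*1 + 0 = 2.
  i=2: a_2=7, p_2 = 7*11 + 5 = 82, q_2 = 7*2 + 1 = 15.
  i=3: a_3=8, p_3 = 8*82 + 11 = 667, q_3 = 8*15 + 2 = 122.
  i=4: a_4=3, p_4 = 3*667 + 82 = 2083, q_4 = 3*122 + 15 = 381.
  i=5: a_5=8, p_5 = 8*2083 + 667 = 17331, q_5 = 8*381 + 122 = 3170.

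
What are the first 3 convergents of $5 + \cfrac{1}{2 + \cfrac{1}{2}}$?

5/1, 11/2, 27/5

Using the convergent recurrence p_i = a_i*p_{i-1} + p_{i-2}, q_i = a_i*q_{i-1} + q_{i-2} with p_{-2}=0, p_{-1}=1, q_{-2}=1, q_{-1}=0:
  i=0: a_0=5, p_0 = 5*1 + 0 = 5, q_0 = 5*0 + 1 = 1.
  i=1: a_1=2, p_1 = 2*5 + 1 = 11, q_1 = 2*1 + 0 = 2.
  i=2: a_2=2, p_2 = 2*11 + 5 = 27, q_2 = 2*2 + 1 = 5.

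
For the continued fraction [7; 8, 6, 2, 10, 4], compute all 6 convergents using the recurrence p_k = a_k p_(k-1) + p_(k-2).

7/1, 57/8, 349/49, 755/106, 7899/1109, 32351/4542

Using the convergent recurrence p_i = a_i*p_{i-1} + p_{i-2}, q_i = a_i*q_{i-1} + q_{i-2} with p_{-2}=0, p_{-1}=1, q_{-2}=1, q_{-1}=0:
  i=0: a_0=7, p_0 = 7*1 + 0 = 7, q_0 = 7*0 + 1 = 1.
  i=1: a_1=8, p_1 = 8*7 + 1 = 57, q_1 = 8*1 + 0 = 8.
  i=2: a_2=6, p_2 = 6*57 + 7 = 349, q_2 = 6*8 + 1 = 49.
  i=3: a_3=2, p_3 = 2*349 + 57 = 755, q_3 = 2*49 + 8 = 106.
  i=4: a_4=10, p_4 = 10*755 + 349 = 7899, q_4 = 10*106 + 49 = 1109.
  i=5: a_5=4, p_5 = 4*7899 + 755 = 32351, q_5 = 4*1109 + 106 = 4542.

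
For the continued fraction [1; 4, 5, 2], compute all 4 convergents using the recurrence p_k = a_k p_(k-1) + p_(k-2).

1/1, 5/4, 26/21, 57/46

Using the convergent recurrence p_i = a_i*p_{i-1} + p_{i-2}, q_i = a_i*q_{i-1} + q_{i-2} with p_{-2}=0, p_{-1}=1, q_{-2}=1, q_{-1}=0:
  i=0: a_0=1, p_0 = 1*1 + 0 = 1, q_0 = 1*0 + 1 = 1.
  i=1: a_1=4, p_1 = 4*1 + 1 = 5, q_1 = 4*1 + 0 = 4.
  i=2: a_2=5, p_2 = 5*5 + 1 = 26, q_2 = 5*4 + 1 = 21.
  i=3: a_3=2, p_3 = 2*26 + 5 = 57, q_3 = 2*21 + 4 = 46.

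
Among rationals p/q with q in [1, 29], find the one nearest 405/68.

137/23

Expand x = 405/68 as a continued fraction with the Euclidean algorithm:
  405 = 5*68 + 65, so a_0 = 5.
  68 = 1*65 + 3, so a_1 = 1.
  65 = 21*3 + 2, so a_2 = 21.
  3 = 1*2 + 1, so a_3 = 1.
  2 = 2*1 + 0, so a_4 = 2.
so x = [5; 1, 21, 1, 2].
Convergents (p_i = a_i*p_{i-1} + p_{i-2}, q_i = a_i*q_{i-1} + q_{i-2} with p_{-2}=0, p_{-1}=1, q_{-2}=1, q_{-1}=0), until the denominator exceeds 29:
  i=0: a_0=5, p_0 = 5*1 + 0 = 5, q_0 = 5*0 + 1 = 1.
  i=1: a_1=1, p_1 = 1*5 + 1 = 6, q_1 = 1*1 + 0 = 1.
  i=2: a_2=21, p_2 = 21*6 + 5 = 131, q_2 = 21*1 + 1 = 22.
  i=3: a_3=1, p_3 = 1*131 + 6 = 137, q_3 = 1*22 + 1 = 23.
  i=4: a_4=2, p_4 = 2*137 + 131 = 405, q_4 = 2*23 + 22 = 68.
q_4 = 68 > 29, so the last convergent with denominator <= 29 is p_3/q_3 = 137/23.
The closest fraction with denominator <= 29 is either p_3/q_3 or the intermediate fraction (k*p_3 + p_2)/(k*q_3 + q_2) with the largest k >= 1 whose denominator stays <= 29; these approach x as k grows, and every other convergent or intermediate fraction in range is farther away.
Largest k: floor((29 - q_2)/q_3) = floor((29 - 22)/23) = 0.
Since k = 0, no intermediate fraction beyond p_3/q_3 has denominator <= 29, so the convergent 137/23 is the closest (its error is |405*23 - 137*68|/(68*23) = 1/1564).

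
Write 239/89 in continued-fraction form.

[2; 1, 2, 5, 1, 1, 2]

Run the Euclidean algorithm on 239 and 89; the successive quotients are the partial quotients a_0, a_1, ... (each step inverts the fractional part left over by the previous one):
  239 = 2*89 + 61, so a_0 = 2.
  89 = 1*61 + 28, so a_1 = 1.
  61 = 2*28 + 5, so a_2 = 2.
  28 = 5*5 + 3, so a_3 = 5.
  5 = 1*3 + 2, so a_4 = 1.
  3 = 1*2 + 1, so a_5 = 1.
  2 = 2*1 + 0, so a_6 = 2.
The remainder reaches 0 after 7 divisions, so the expansion has 7 partial quotients, read off in order.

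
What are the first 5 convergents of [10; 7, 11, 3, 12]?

Using the convergent recurrence p_i = a_i*p_{i-1} + p_{i-2}, q_i = a_i*q_{i-1} + q_{i-2} with p_{-2}=0, p_{-1}=1, q_{-2}=1, q_{-1}=0:
  i=0: a_0=10, p_0 = 10*1 + 0 = 10, q_0 = 10*0 + 1 = 1.
  i=1: a_1=7, p_1 = 7*10 + 1 = 71, q_1 = 7*1 + 0 = 7.
  i=2: a_2=11, p_2 = 11*71 + 10 = 791, q_2 = 11*7 + 1 = 78.
  i=3: a_3=3, p_3 = 3*791 + 71 = 2444, q_3 = 3*78 + 7 = 241.
  i=4: a_4=12, p_4 = 12*2444 + 791 = 30119, q_4 = 12*241 + 78 = 2970.

10/1, 71/7, 791/78, 2444/241, 30119/2970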